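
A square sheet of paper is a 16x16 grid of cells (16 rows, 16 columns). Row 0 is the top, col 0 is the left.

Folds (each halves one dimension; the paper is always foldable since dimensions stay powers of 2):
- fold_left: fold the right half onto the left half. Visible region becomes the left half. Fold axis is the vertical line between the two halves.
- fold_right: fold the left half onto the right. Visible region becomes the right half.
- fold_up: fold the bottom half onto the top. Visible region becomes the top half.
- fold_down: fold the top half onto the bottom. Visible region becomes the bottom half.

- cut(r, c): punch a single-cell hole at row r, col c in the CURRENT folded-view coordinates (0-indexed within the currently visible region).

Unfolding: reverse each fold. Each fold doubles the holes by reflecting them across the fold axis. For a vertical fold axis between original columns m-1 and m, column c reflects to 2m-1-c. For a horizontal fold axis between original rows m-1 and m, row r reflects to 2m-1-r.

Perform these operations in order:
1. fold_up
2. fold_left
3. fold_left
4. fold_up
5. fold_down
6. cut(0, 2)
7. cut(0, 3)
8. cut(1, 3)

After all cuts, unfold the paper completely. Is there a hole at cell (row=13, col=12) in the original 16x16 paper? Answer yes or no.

Op 1 fold_up: fold axis h@8; visible region now rows[0,8) x cols[0,16) = 8x16
Op 2 fold_left: fold axis v@8; visible region now rows[0,8) x cols[0,8) = 8x8
Op 3 fold_left: fold axis v@4; visible region now rows[0,8) x cols[0,4) = 8x4
Op 4 fold_up: fold axis h@4; visible region now rows[0,4) x cols[0,4) = 4x4
Op 5 fold_down: fold axis h@2; visible region now rows[2,4) x cols[0,4) = 2x4
Op 6 cut(0, 2): punch at orig (2,2); cuts so far [(2, 2)]; region rows[2,4) x cols[0,4) = 2x4
Op 7 cut(0, 3): punch at orig (2,3); cuts so far [(2, 2), (2, 3)]; region rows[2,4) x cols[0,4) = 2x4
Op 8 cut(1, 3): punch at orig (3,3); cuts so far [(2, 2), (2, 3), (3, 3)]; region rows[2,4) x cols[0,4) = 2x4
Unfold 1 (reflect across h@2): 6 holes -> [(0, 3), (1, 2), (1, 3), (2, 2), (2, 3), (3, 3)]
Unfold 2 (reflect across h@4): 12 holes -> [(0, 3), (1, 2), (1, 3), (2, 2), (2, 3), (3, 3), (4, 3), (5, 2), (5, 3), (6, 2), (6, 3), (7, 3)]
Unfold 3 (reflect across v@4): 24 holes -> [(0, 3), (0, 4), (1, 2), (1, 3), (1, 4), (1, 5), (2, 2), (2, 3), (2, 4), (2, 5), (3, 3), (3, 4), (4, 3), (4, 4), (5, 2), (5, 3), (5, 4), (5, 5), (6, 2), (6, 3), (6, 4), (6, 5), (7, 3), (7, 4)]
Unfold 4 (reflect across v@8): 48 holes -> [(0, 3), (0, 4), (0, 11), (0, 12), (1, 2), (1, 3), (1, 4), (1, 5), (1, 10), (1, 11), (1, 12), (1, 13), (2, 2), (2, 3), (2, 4), (2, 5), (2, 10), (2, 11), (2, 12), (2, 13), (3, 3), (3, 4), (3, 11), (3, 12), (4, 3), (4, 4), (4, 11), (4, 12), (5, 2), (5, 3), (5, 4), (5, 5), (5, 10), (5, 11), (5, 12), (5, 13), (6, 2), (6, 3), (6, 4), (6, 5), (6, 10), (6, 11), (6, 12), (6, 13), (7, 3), (7, 4), (7, 11), (7, 12)]
Unfold 5 (reflect across h@8): 96 holes -> [(0, 3), (0, 4), (0, 11), (0, 12), (1, 2), (1, 3), (1, 4), (1, 5), (1, 10), (1, 11), (1, 12), (1, 13), (2, 2), (2, 3), (2, 4), (2, 5), (2, 10), (2, 11), (2, 12), (2, 13), (3, 3), (3, 4), (3, 11), (3, 12), (4, 3), (4, 4), (4, 11), (4, 12), (5, 2), (5, 3), (5, 4), (5, 5), (5, 10), (5, 11), (5, 12), (5, 13), (6, 2), (6, 3), (6, 4), (6, 5), (6, 10), (6, 11), (6, 12), (6, 13), (7, 3), (7, 4), (7, 11), (7, 12), (8, 3), (8, 4), (8, 11), (8, 12), (9, 2), (9, 3), (9, 4), (9, 5), (9, 10), (9, 11), (9, 12), (9, 13), (10, 2), (10, 3), (10, 4), (10, 5), (10, 10), (10, 11), (10, 12), (10, 13), (11, 3), (11, 4), (11, 11), (11, 12), (12, 3), (12, 4), (12, 11), (12, 12), (13, 2), (13, 3), (13, 4), (13, 5), (13, 10), (13, 11), (13, 12), (13, 13), (14, 2), (14, 3), (14, 4), (14, 5), (14, 10), (14, 11), (14, 12), (14, 13), (15, 3), (15, 4), (15, 11), (15, 12)]
Holes: [(0, 3), (0, 4), (0, 11), (0, 12), (1, 2), (1, 3), (1, 4), (1, 5), (1, 10), (1, 11), (1, 12), (1, 13), (2, 2), (2, 3), (2, 4), (2, 5), (2, 10), (2, 11), (2, 12), (2, 13), (3, 3), (3, 4), (3, 11), (3, 12), (4, 3), (4, 4), (4, 11), (4, 12), (5, 2), (5, 3), (5, 4), (5, 5), (5, 10), (5, 11), (5, 12), (5, 13), (6, 2), (6, 3), (6, 4), (6, 5), (6, 10), (6, 11), (6, 12), (6, 13), (7, 3), (7, 4), (7, 11), (7, 12), (8, 3), (8, 4), (8, 11), (8, 12), (9, 2), (9, 3), (9, 4), (9, 5), (9, 10), (9, 11), (9, 12), (9, 13), (10, 2), (10, 3), (10, 4), (10, 5), (10, 10), (10, 11), (10, 12), (10, 13), (11, 3), (11, 4), (11, 11), (11, 12), (12, 3), (12, 4), (12, 11), (12, 12), (13, 2), (13, 3), (13, 4), (13, 5), (13, 10), (13, 11), (13, 12), (13, 13), (14, 2), (14, 3), (14, 4), (14, 5), (14, 10), (14, 11), (14, 12), (14, 13), (15, 3), (15, 4), (15, 11), (15, 12)]

Answer: yes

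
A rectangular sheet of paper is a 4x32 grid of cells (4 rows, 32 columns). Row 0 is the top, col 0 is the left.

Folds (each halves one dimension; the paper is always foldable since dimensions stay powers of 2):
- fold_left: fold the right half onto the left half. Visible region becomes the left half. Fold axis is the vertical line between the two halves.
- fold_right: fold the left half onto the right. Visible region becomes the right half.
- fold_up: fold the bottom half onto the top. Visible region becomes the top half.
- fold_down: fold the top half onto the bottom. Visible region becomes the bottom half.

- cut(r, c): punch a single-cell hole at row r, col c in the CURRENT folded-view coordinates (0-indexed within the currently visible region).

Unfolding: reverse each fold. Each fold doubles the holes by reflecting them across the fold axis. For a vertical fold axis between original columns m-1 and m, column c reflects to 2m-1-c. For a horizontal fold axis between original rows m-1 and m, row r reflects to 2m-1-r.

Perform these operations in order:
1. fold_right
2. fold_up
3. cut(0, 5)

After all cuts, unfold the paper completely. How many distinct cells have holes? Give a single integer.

Op 1 fold_right: fold axis v@16; visible region now rows[0,4) x cols[16,32) = 4x16
Op 2 fold_up: fold axis h@2; visible region now rows[0,2) x cols[16,32) = 2x16
Op 3 cut(0, 5): punch at orig (0,21); cuts so far [(0, 21)]; region rows[0,2) x cols[16,32) = 2x16
Unfold 1 (reflect across h@2): 2 holes -> [(0, 21), (3, 21)]
Unfold 2 (reflect across v@16): 4 holes -> [(0, 10), (0, 21), (3, 10), (3, 21)]

Answer: 4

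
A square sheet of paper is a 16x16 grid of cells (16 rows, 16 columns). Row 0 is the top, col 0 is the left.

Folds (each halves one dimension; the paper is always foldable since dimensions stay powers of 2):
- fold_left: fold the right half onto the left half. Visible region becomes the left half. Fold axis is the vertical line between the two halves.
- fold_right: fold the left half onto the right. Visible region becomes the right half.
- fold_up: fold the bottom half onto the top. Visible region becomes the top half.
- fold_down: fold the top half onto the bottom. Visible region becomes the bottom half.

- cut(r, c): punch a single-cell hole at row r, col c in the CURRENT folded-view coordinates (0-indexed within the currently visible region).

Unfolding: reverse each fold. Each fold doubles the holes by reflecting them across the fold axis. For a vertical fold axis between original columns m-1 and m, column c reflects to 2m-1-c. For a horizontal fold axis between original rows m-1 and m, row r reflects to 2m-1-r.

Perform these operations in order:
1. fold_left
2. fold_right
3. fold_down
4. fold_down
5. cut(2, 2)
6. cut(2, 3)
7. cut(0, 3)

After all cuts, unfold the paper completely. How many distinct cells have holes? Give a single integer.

Answer: 48

Derivation:
Op 1 fold_left: fold axis v@8; visible region now rows[0,16) x cols[0,8) = 16x8
Op 2 fold_right: fold axis v@4; visible region now rows[0,16) x cols[4,8) = 16x4
Op 3 fold_down: fold axis h@8; visible region now rows[8,16) x cols[4,8) = 8x4
Op 4 fold_down: fold axis h@12; visible region now rows[12,16) x cols[4,8) = 4x4
Op 5 cut(2, 2): punch at orig (14,6); cuts so far [(14, 6)]; region rows[12,16) x cols[4,8) = 4x4
Op 6 cut(2, 3): punch at orig (14,7); cuts so far [(14, 6), (14, 7)]; region rows[12,16) x cols[4,8) = 4x4
Op 7 cut(0, 3): punch at orig (12,7); cuts so far [(12, 7), (14, 6), (14, 7)]; region rows[12,16) x cols[4,8) = 4x4
Unfold 1 (reflect across h@12): 6 holes -> [(9, 6), (9, 7), (11, 7), (12, 7), (14, 6), (14, 7)]
Unfold 2 (reflect across h@8): 12 holes -> [(1, 6), (1, 7), (3, 7), (4, 7), (6, 6), (6, 7), (9, 6), (9, 7), (11, 7), (12, 7), (14, 6), (14, 7)]
Unfold 3 (reflect across v@4): 24 holes -> [(1, 0), (1, 1), (1, 6), (1, 7), (3, 0), (3, 7), (4, 0), (4, 7), (6, 0), (6, 1), (6, 6), (6, 7), (9, 0), (9, 1), (9, 6), (9, 7), (11, 0), (11, 7), (12, 0), (12, 7), (14, 0), (14, 1), (14, 6), (14, 7)]
Unfold 4 (reflect across v@8): 48 holes -> [(1, 0), (1, 1), (1, 6), (1, 7), (1, 8), (1, 9), (1, 14), (1, 15), (3, 0), (3, 7), (3, 8), (3, 15), (4, 0), (4, 7), (4, 8), (4, 15), (6, 0), (6, 1), (6, 6), (6, 7), (6, 8), (6, 9), (6, 14), (6, 15), (9, 0), (9, 1), (9, 6), (9, 7), (9, 8), (9, 9), (9, 14), (9, 15), (11, 0), (11, 7), (11, 8), (11, 15), (12, 0), (12, 7), (12, 8), (12, 15), (14, 0), (14, 1), (14, 6), (14, 7), (14, 8), (14, 9), (14, 14), (14, 15)]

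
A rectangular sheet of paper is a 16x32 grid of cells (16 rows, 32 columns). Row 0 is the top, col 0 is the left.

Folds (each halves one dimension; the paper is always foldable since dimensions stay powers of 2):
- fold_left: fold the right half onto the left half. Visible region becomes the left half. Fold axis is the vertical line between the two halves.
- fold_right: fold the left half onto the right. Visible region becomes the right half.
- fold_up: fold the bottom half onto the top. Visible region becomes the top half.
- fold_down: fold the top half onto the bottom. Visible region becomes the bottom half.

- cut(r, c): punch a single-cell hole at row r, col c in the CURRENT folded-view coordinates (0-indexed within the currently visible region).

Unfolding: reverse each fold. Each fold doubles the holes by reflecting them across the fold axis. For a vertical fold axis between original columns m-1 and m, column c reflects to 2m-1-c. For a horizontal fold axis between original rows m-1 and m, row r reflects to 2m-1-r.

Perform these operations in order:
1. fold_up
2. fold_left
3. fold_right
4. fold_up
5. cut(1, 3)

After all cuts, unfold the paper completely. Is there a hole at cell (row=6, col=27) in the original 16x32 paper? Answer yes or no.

Op 1 fold_up: fold axis h@8; visible region now rows[0,8) x cols[0,32) = 8x32
Op 2 fold_left: fold axis v@16; visible region now rows[0,8) x cols[0,16) = 8x16
Op 3 fold_right: fold axis v@8; visible region now rows[0,8) x cols[8,16) = 8x8
Op 4 fold_up: fold axis h@4; visible region now rows[0,4) x cols[8,16) = 4x8
Op 5 cut(1, 3): punch at orig (1,11); cuts so far [(1, 11)]; region rows[0,4) x cols[8,16) = 4x8
Unfold 1 (reflect across h@4): 2 holes -> [(1, 11), (6, 11)]
Unfold 2 (reflect across v@8): 4 holes -> [(1, 4), (1, 11), (6, 4), (6, 11)]
Unfold 3 (reflect across v@16): 8 holes -> [(1, 4), (1, 11), (1, 20), (1, 27), (6, 4), (6, 11), (6, 20), (6, 27)]
Unfold 4 (reflect across h@8): 16 holes -> [(1, 4), (1, 11), (1, 20), (1, 27), (6, 4), (6, 11), (6, 20), (6, 27), (9, 4), (9, 11), (9, 20), (9, 27), (14, 4), (14, 11), (14, 20), (14, 27)]
Holes: [(1, 4), (1, 11), (1, 20), (1, 27), (6, 4), (6, 11), (6, 20), (6, 27), (9, 4), (9, 11), (9, 20), (9, 27), (14, 4), (14, 11), (14, 20), (14, 27)]

Answer: yes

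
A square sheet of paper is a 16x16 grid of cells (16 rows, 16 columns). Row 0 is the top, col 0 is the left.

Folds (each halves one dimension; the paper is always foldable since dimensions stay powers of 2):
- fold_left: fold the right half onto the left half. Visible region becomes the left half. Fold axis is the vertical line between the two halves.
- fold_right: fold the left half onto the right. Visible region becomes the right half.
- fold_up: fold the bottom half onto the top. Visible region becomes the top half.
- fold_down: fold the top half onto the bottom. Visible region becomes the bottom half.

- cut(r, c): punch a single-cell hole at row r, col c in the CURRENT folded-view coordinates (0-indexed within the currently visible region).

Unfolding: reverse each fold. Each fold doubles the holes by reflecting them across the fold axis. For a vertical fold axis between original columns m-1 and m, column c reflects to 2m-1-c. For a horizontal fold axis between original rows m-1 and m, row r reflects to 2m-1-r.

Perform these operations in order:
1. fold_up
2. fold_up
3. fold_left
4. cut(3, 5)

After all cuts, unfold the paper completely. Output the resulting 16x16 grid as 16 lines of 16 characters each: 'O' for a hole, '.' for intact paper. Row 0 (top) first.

Answer: ................
................
................
.....O....O.....
.....O....O.....
................
................
................
................
................
................
.....O....O.....
.....O....O.....
................
................
................

Derivation:
Op 1 fold_up: fold axis h@8; visible region now rows[0,8) x cols[0,16) = 8x16
Op 2 fold_up: fold axis h@4; visible region now rows[0,4) x cols[0,16) = 4x16
Op 3 fold_left: fold axis v@8; visible region now rows[0,4) x cols[0,8) = 4x8
Op 4 cut(3, 5): punch at orig (3,5); cuts so far [(3, 5)]; region rows[0,4) x cols[0,8) = 4x8
Unfold 1 (reflect across v@8): 2 holes -> [(3, 5), (3, 10)]
Unfold 2 (reflect across h@4): 4 holes -> [(3, 5), (3, 10), (4, 5), (4, 10)]
Unfold 3 (reflect across h@8): 8 holes -> [(3, 5), (3, 10), (4, 5), (4, 10), (11, 5), (11, 10), (12, 5), (12, 10)]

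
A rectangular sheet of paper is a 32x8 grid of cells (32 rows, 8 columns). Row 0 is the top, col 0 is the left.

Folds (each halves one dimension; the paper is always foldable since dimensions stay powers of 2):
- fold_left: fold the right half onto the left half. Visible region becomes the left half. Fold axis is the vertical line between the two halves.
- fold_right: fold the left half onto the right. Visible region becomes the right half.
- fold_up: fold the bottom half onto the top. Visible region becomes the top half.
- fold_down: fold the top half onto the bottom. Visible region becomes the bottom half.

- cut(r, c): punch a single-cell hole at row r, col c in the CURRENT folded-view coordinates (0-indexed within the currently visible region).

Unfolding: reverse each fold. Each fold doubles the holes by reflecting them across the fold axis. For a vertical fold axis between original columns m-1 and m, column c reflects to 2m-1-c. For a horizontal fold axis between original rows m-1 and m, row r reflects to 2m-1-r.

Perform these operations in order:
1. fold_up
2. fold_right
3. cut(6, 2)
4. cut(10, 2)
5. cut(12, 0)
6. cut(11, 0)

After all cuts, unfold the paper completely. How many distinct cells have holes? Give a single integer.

Answer: 16

Derivation:
Op 1 fold_up: fold axis h@16; visible region now rows[0,16) x cols[0,8) = 16x8
Op 2 fold_right: fold axis v@4; visible region now rows[0,16) x cols[4,8) = 16x4
Op 3 cut(6, 2): punch at orig (6,6); cuts so far [(6, 6)]; region rows[0,16) x cols[4,8) = 16x4
Op 4 cut(10, 2): punch at orig (10,6); cuts so far [(6, 6), (10, 6)]; region rows[0,16) x cols[4,8) = 16x4
Op 5 cut(12, 0): punch at orig (12,4); cuts so far [(6, 6), (10, 6), (12, 4)]; region rows[0,16) x cols[4,8) = 16x4
Op 6 cut(11, 0): punch at orig (11,4); cuts so far [(6, 6), (10, 6), (11, 4), (12, 4)]; region rows[0,16) x cols[4,8) = 16x4
Unfold 1 (reflect across v@4): 8 holes -> [(6, 1), (6, 6), (10, 1), (10, 6), (11, 3), (11, 4), (12, 3), (12, 4)]
Unfold 2 (reflect across h@16): 16 holes -> [(6, 1), (6, 6), (10, 1), (10, 6), (11, 3), (11, 4), (12, 3), (12, 4), (19, 3), (19, 4), (20, 3), (20, 4), (21, 1), (21, 6), (25, 1), (25, 6)]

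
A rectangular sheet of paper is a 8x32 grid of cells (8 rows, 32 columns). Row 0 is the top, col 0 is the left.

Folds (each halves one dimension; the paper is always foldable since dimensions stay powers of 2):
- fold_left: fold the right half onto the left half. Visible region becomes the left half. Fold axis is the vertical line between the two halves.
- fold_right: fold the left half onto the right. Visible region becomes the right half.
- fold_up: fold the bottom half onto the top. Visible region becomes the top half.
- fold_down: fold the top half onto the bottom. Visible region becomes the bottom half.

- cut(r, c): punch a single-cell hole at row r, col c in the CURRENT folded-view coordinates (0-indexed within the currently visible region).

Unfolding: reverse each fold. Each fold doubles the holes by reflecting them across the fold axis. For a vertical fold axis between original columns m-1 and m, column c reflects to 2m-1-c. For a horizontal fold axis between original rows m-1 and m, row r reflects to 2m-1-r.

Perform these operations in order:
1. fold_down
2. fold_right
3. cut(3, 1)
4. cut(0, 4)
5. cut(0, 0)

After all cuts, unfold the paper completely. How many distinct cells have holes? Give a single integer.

Answer: 12

Derivation:
Op 1 fold_down: fold axis h@4; visible region now rows[4,8) x cols[0,32) = 4x32
Op 2 fold_right: fold axis v@16; visible region now rows[4,8) x cols[16,32) = 4x16
Op 3 cut(3, 1): punch at orig (7,17); cuts so far [(7, 17)]; region rows[4,8) x cols[16,32) = 4x16
Op 4 cut(0, 4): punch at orig (4,20); cuts so far [(4, 20), (7, 17)]; region rows[4,8) x cols[16,32) = 4x16
Op 5 cut(0, 0): punch at orig (4,16); cuts so far [(4, 16), (4, 20), (7, 17)]; region rows[4,8) x cols[16,32) = 4x16
Unfold 1 (reflect across v@16): 6 holes -> [(4, 11), (4, 15), (4, 16), (4, 20), (7, 14), (7, 17)]
Unfold 2 (reflect across h@4): 12 holes -> [(0, 14), (0, 17), (3, 11), (3, 15), (3, 16), (3, 20), (4, 11), (4, 15), (4, 16), (4, 20), (7, 14), (7, 17)]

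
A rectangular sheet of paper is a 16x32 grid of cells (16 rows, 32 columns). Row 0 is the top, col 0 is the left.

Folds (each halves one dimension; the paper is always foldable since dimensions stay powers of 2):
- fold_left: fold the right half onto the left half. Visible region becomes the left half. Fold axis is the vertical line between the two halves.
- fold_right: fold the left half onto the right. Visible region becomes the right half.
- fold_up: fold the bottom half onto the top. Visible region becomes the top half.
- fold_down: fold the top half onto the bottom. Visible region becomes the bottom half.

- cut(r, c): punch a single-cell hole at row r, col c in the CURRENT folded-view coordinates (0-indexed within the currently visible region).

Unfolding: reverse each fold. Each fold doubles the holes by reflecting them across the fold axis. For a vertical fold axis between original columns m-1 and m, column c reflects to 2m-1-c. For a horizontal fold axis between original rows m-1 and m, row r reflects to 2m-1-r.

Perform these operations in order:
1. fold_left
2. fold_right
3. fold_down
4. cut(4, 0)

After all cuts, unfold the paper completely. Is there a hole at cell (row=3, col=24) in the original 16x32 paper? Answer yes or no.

Op 1 fold_left: fold axis v@16; visible region now rows[0,16) x cols[0,16) = 16x16
Op 2 fold_right: fold axis v@8; visible region now rows[0,16) x cols[8,16) = 16x8
Op 3 fold_down: fold axis h@8; visible region now rows[8,16) x cols[8,16) = 8x8
Op 4 cut(4, 0): punch at orig (12,8); cuts so far [(12, 8)]; region rows[8,16) x cols[8,16) = 8x8
Unfold 1 (reflect across h@8): 2 holes -> [(3, 8), (12, 8)]
Unfold 2 (reflect across v@8): 4 holes -> [(3, 7), (3, 8), (12, 7), (12, 8)]
Unfold 3 (reflect across v@16): 8 holes -> [(3, 7), (3, 8), (3, 23), (3, 24), (12, 7), (12, 8), (12, 23), (12, 24)]
Holes: [(3, 7), (3, 8), (3, 23), (3, 24), (12, 7), (12, 8), (12, 23), (12, 24)]

Answer: yes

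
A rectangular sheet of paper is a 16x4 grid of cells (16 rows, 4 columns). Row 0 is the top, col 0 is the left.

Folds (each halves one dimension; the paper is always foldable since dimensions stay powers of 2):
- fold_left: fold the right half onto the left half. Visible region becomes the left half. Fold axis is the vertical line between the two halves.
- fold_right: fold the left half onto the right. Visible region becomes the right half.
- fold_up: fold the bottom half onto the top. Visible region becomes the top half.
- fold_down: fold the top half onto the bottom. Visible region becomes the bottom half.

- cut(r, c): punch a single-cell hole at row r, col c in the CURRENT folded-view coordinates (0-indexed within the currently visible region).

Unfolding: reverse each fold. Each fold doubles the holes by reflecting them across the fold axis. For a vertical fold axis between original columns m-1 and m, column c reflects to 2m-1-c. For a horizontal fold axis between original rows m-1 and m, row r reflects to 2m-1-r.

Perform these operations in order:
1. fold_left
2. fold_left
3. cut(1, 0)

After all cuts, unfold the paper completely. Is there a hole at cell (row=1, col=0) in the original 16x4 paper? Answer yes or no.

Answer: yes

Derivation:
Op 1 fold_left: fold axis v@2; visible region now rows[0,16) x cols[0,2) = 16x2
Op 2 fold_left: fold axis v@1; visible region now rows[0,16) x cols[0,1) = 16x1
Op 3 cut(1, 0): punch at orig (1,0); cuts so far [(1, 0)]; region rows[0,16) x cols[0,1) = 16x1
Unfold 1 (reflect across v@1): 2 holes -> [(1, 0), (1, 1)]
Unfold 2 (reflect across v@2): 4 holes -> [(1, 0), (1, 1), (1, 2), (1, 3)]
Holes: [(1, 0), (1, 1), (1, 2), (1, 3)]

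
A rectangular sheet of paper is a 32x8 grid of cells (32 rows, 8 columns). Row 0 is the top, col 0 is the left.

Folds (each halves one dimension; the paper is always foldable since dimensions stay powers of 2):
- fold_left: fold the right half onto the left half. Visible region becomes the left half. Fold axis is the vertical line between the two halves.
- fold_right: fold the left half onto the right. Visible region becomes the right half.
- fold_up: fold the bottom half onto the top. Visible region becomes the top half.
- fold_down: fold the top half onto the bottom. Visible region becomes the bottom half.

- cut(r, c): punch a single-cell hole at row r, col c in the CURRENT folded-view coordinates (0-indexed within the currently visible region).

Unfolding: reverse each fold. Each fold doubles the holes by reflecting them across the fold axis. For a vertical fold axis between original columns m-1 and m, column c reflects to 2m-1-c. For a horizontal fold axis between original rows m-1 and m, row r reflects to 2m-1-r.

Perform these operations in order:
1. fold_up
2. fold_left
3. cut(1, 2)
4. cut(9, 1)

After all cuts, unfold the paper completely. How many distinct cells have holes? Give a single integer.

Op 1 fold_up: fold axis h@16; visible region now rows[0,16) x cols[0,8) = 16x8
Op 2 fold_left: fold axis v@4; visible region now rows[0,16) x cols[0,4) = 16x4
Op 3 cut(1, 2): punch at orig (1,2); cuts so far [(1, 2)]; region rows[0,16) x cols[0,4) = 16x4
Op 4 cut(9, 1): punch at orig (9,1); cuts so far [(1, 2), (9, 1)]; region rows[0,16) x cols[0,4) = 16x4
Unfold 1 (reflect across v@4): 4 holes -> [(1, 2), (1, 5), (9, 1), (9, 6)]
Unfold 2 (reflect across h@16): 8 holes -> [(1, 2), (1, 5), (9, 1), (9, 6), (22, 1), (22, 6), (30, 2), (30, 5)]

Answer: 8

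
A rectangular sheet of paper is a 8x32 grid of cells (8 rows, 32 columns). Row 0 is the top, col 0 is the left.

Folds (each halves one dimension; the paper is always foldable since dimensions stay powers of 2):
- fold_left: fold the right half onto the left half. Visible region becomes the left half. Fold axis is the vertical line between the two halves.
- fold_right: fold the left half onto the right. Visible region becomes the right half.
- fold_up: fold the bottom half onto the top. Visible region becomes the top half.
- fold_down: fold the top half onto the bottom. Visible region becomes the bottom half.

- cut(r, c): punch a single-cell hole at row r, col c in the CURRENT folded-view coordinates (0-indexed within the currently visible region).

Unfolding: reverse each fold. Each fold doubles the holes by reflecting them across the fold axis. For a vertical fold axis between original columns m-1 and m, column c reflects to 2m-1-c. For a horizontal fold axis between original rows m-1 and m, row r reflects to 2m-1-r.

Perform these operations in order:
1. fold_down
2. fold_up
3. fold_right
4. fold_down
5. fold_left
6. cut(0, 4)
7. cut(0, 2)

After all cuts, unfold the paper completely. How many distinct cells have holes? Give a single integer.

Answer: 64

Derivation:
Op 1 fold_down: fold axis h@4; visible region now rows[4,8) x cols[0,32) = 4x32
Op 2 fold_up: fold axis h@6; visible region now rows[4,6) x cols[0,32) = 2x32
Op 3 fold_right: fold axis v@16; visible region now rows[4,6) x cols[16,32) = 2x16
Op 4 fold_down: fold axis h@5; visible region now rows[5,6) x cols[16,32) = 1x16
Op 5 fold_left: fold axis v@24; visible region now rows[5,6) x cols[16,24) = 1x8
Op 6 cut(0, 4): punch at orig (5,20); cuts so far [(5, 20)]; region rows[5,6) x cols[16,24) = 1x8
Op 7 cut(0, 2): punch at orig (5,18); cuts so far [(5, 18), (5, 20)]; region rows[5,6) x cols[16,24) = 1x8
Unfold 1 (reflect across v@24): 4 holes -> [(5, 18), (5, 20), (5, 27), (5, 29)]
Unfold 2 (reflect across h@5): 8 holes -> [(4, 18), (4, 20), (4, 27), (4, 29), (5, 18), (5, 20), (5, 27), (5, 29)]
Unfold 3 (reflect across v@16): 16 holes -> [(4, 2), (4, 4), (4, 11), (4, 13), (4, 18), (4, 20), (4, 27), (4, 29), (5, 2), (5, 4), (5, 11), (5, 13), (5, 18), (5, 20), (5, 27), (5, 29)]
Unfold 4 (reflect across h@6): 32 holes -> [(4, 2), (4, 4), (4, 11), (4, 13), (4, 18), (4, 20), (4, 27), (4, 29), (5, 2), (5, 4), (5, 11), (5, 13), (5, 18), (5, 20), (5, 27), (5, 29), (6, 2), (6, 4), (6, 11), (6, 13), (6, 18), (6, 20), (6, 27), (6, 29), (7, 2), (7, 4), (7, 11), (7, 13), (7, 18), (7, 20), (7, 27), (7, 29)]
Unfold 5 (reflect across h@4): 64 holes -> [(0, 2), (0, 4), (0, 11), (0, 13), (0, 18), (0, 20), (0, 27), (0, 29), (1, 2), (1, 4), (1, 11), (1, 13), (1, 18), (1, 20), (1, 27), (1, 29), (2, 2), (2, 4), (2, 11), (2, 13), (2, 18), (2, 20), (2, 27), (2, 29), (3, 2), (3, 4), (3, 11), (3, 13), (3, 18), (3, 20), (3, 27), (3, 29), (4, 2), (4, 4), (4, 11), (4, 13), (4, 18), (4, 20), (4, 27), (4, 29), (5, 2), (5, 4), (5, 11), (5, 13), (5, 18), (5, 20), (5, 27), (5, 29), (6, 2), (6, 4), (6, 11), (6, 13), (6, 18), (6, 20), (6, 27), (6, 29), (7, 2), (7, 4), (7, 11), (7, 13), (7, 18), (7, 20), (7, 27), (7, 29)]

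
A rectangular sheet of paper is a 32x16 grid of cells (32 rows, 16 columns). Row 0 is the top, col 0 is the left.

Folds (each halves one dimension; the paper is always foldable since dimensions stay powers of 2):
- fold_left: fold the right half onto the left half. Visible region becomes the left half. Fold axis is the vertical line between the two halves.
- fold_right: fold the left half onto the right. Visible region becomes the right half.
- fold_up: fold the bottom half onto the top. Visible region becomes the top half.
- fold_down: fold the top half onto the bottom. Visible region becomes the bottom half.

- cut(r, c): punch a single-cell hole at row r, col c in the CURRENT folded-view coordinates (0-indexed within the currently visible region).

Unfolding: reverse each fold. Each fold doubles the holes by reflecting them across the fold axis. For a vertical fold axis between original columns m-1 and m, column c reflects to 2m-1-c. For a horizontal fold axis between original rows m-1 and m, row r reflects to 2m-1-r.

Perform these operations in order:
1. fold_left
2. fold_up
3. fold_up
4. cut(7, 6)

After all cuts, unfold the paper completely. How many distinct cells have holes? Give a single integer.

Answer: 8

Derivation:
Op 1 fold_left: fold axis v@8; visible region now rows[0,32) x cols[0,8) = 32x8
Op 2 fold_up: fold axis h@16; visible region now rows[0,16) x cols[0,8) = 16x8
Op 3 fold_up: fold axis h@8; visible region now rows[0,8) x cols[0,8) = 8x8
Op 4 cut(7, 6): punch at orig (7,6); cuts so far [(7, 6)]; region rows[0,8) x cols[0,8) = 8x8
Unfold 1 (reflect across h@8): 2 holes -> [(7, 6), (8, 6)]
Unfold 2 (reflect across h@16): 4 holes -> [(7, 6), (8, 6), (23, 6), (24, 6)]
Unfold 3 (reflect across v@8): 8 holes -> [(7, 6), (7, 9), (8, 6), (8, 9), (23, 6), (23, 9), (24, 6), (24, 9)]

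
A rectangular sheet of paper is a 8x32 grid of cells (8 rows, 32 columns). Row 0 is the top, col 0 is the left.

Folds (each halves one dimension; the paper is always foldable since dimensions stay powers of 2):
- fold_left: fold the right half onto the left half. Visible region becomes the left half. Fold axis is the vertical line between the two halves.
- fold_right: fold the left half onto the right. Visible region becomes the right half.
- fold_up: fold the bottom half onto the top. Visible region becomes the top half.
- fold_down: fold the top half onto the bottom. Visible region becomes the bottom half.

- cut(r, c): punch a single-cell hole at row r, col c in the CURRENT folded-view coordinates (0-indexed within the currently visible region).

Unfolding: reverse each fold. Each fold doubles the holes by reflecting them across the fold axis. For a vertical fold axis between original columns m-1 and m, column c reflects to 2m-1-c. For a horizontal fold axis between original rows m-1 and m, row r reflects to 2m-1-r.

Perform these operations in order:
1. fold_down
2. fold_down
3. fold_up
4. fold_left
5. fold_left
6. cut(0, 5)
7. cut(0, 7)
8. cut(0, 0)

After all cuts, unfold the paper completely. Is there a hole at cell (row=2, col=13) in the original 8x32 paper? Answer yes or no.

Op 1 fold_down: fold axis h@4; visible region now rows[4,8) x cols[0,32) = 4x32
Op 2 fold_down: fold axis h@6; visible region now rows[6,8) x cols[0,32) = 2x32
Op 3 fold_up: fold axis h@7; visible region now rows[6,7) x cols[0,32) = 1x32
Op 4 fold_left: fold axis v@16; visible region now rows[6,7) x cols[0,16) = 1x16
Op 5 fold_left: fold axis v@8; visible region now rows[6,7) x cols[0,8) = 1x8
Op 6 cut(0, 5): punch at orig (6,5); cuts so far [(6, 5)]; region rows[6,7) x cols[0,8) = 1x8
Op 7 cut(0, 7): punch at orig (6,7); cuts so far [(6, 5), (6, 7)]; region rows[6,7) x cols[0,8) = 1x8
Op 8 cut(0, 0): punch at orig (6,0); cuts so far [(6, 0), (6, 5), (6, 7)]; region rows[6,7) x cols[0,8) = 1x8
Unfold 1 (reflect across v@8): 6 holes -> [(6, 0), (6, 5), (6, 7), (6, 8), (6, 10), (6, 15)]
Unfold 2 (reflect across v@16): 12 holes -> [(6, 0), (6, 5), (6, 7), (6, 8), (6, 10), (6, 15), (6, 16), (6, 21), (6, 23), (6, 24), (6, 26), (6, 31)]
Unfold 3 (reflect across h@7): 24 holes -> [(6, 0), (6, 5), (6, 7), (6, 8), (6, 10), (6, 15), (6, 16), (6, 21), (6, 23), (6, 24), (6, 26), (6, 31), (7, 0), (7, 5), (7, 7), (7, 8), (7, 10), (7, 15), (7, 16), (7, 21), (7, 23), (7, 24), (7, 26), (7, 31)]
Unfold 4 (reflect across h@6): 48 holes -> [(4, 0), (4, 5), (4, 7), (4, 8), (4, 10), (4, 15), (4, 16), (4, 21), (4, 23), (4, 24), (4, 26), (4, 31), (5, 0), (5, 5), (5, 7), (5, 8), (5, 10), (5, 15), (5, 16), (5, 21), (5, 23), (5, 24), (5, 26), (5, 31), (6, 0), (6, 5), (6, 7), (6, 8), (6, 10), (6, 15), (6, 16), (6, 21), (6, 23), (6, 24), (6, 26), (6, 31), (7, 0), (7, 5), (7, 7), (7, 8), (7, 10), (7, 15), (7, 16), (7, 21), (7, 23), (7, 24), (7, 26), (7, 31)]
Unfold 5 (reflect across h@4): 96 holes -> [(0, 0), (0, 5), (0, 7), (0, 8), (0, 10), (0, 15), (0, 16), (0, 21), (0, 23), (0, 24), (0, 26), (0, 31), (1, 0), (1, 5), (1, 7), (1, 8), (1, 10), (1, 15), (1, 16), (1, 21), (1, 23), (1, 24), (1, 26), (1, 31), (2, 0), (2, 5), (2, 7), (2, 8), (2, 10), (2, 15), (2, 16), (2, 21), (2, 23), (2, 24), (2, 26), (2, 31), (3, 0), (3, 5), (3, 7), (3, 8), (3, 10), (3, 15), (3, 16), (3, 21), (3, 23), (3, 24), (3, 26), (3, 31), (4, 0), (4, 5), (4, 7), (4, 8), (4, 10), (4, 15), (4, 16), (4, 21), (4, 23), (4, 24), (4, 26), (4, 31), (5, 0), (5, 5), (5, 7), (5, 8), (5, 10), (5, 15), (5, 16), (5, 21), (5, 23), (5, 24), (5, 26), (5, 31), (6, 0), (6, 5), (6, 7), (6, 8), (6, 10), (6, 15), (6, 16), (6, 21), (6, 23), (6, 24), (6, 26), (6, 31), (7, 0), (7, 5), (7, 7), (7, 8), (7, 10), (7, 15), (7, 16), (7, 21), (7, 23), (7, 24), (7, 26), (7, 31)]
Holes: [(0, 0), (0, 5), (0, 7), (0, 8), (0, 10), (0, 15), (0, 16), (0, 21), (0, 23), (0, 24), (0, 26), (0, 31), (1, 0), (1, 5), (1, 7), (1, 8), (1, 10), (1, 15), (1, 16), (1, 21), (1, 23), (1, 24), (1, 26), (1, 31), (2, 0), (2, 5), (2, 7), (2, 8), (2, 10), (2, 15), (2, 16), (2, 21), (2, 23), (2, 24), (2, 26), (2, 31), (3, 0), (3, 5), (3, 7), (3, 8), (3, 10), (3, 15), (3, 16), (3, 21), (3, 23), (3, 24), (3, 26), (3, 31), (4, 0), (4, 5), (4, 7), (4, 8), (4, 10), (4, 15), (4, 16), (4, 21), (4, 23), (4, 24), (4, 26), (4, 31), (5, 0), (5, 5), (5, 7), (5, 8), (5, 10), (5, 15), (5, 16), (5, 21), (5, 23), (5, 24), (5, 26), (5, 31), (6, 0), (6, 5), (6, 7), (6, 8), (6, 10), (6, 15), (6, 16), (6, 21), (6, 23), (6, 24), (6, 26), (6, 31), (7, 0), (7, 5), (7, 7), (7, 8), (7, 10), (7, 15), (7, 16), (7, 21), (7, 23), (7, 24), (7, 26), (7, 31)]

Answer: no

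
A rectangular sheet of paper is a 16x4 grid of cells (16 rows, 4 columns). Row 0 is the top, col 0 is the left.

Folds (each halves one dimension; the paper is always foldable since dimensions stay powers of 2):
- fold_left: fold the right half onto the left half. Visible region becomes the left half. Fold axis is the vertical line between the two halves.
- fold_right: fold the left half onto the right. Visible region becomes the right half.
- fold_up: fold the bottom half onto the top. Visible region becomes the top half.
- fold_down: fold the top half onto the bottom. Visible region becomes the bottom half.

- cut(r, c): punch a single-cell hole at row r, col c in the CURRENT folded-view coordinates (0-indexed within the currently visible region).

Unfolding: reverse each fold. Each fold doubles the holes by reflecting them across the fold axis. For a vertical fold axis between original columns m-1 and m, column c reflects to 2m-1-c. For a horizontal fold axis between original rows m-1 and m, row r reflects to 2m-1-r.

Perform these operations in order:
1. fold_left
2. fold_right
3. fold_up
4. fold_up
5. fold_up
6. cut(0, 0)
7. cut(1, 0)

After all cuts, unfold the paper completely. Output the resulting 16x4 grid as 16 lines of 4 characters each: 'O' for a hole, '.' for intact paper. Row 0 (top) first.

Answer: OOOO
OOOO
OOOO
OOOO
OOOO
OOOO
OOOO
OOOO
OOOO
OOOO
OOOO
OOOO
OOOO
OOOO
OOOO
OOOO

Derivation:
Op 1 fold_left: fold axis v@2; visible region now rows[0,16) x cols[0,2) = 16x2
Op 2 fold_right: fold axis v@1; visible region now rows[0,16) x cols[1,2) = 16x1
Op 3 fold_up: fold axis h@8; visible region now rows[0,8) x cols[1,2) = 8x1
Op 4 fold_up: fold axis h@4; visible region now rows[0,4) x cols[1,2) = 4x1
Op 5 fold_up: fold axis h@2; visible region now rows[0,2) x cols[1,2) = 2x1
Op 6 cut(0, 0): punch at orig (0,1); cuts so far [(0, 1)]; region rows[0,2) x cols[1,2) = 2x1
Op 7 cut(1, 0): punch at orig (1,1); cuts so far [(0, 1), (1, 1)]; region rows[0,2) x cols[1,2) = 2x1
Unfold 1 (reflect across h@2): 4 holes -> [(0, 1), (1, 1), (2, 1), (3, 1)]
Unfold 2 (reflect across h@4): 8 holes -> [(0, 1), (1, 1), (2, 1), (3, 1), (4, 1), (5, 1), (6, 1), (7, 1)]
Unfold 3 (reflect across h@8): 16 holes -> [(0, 1), (1, 1), (2, 1), (3, 1), (4, 1), (5, 1), (6, 1), (7, 1), (8, 1), (9, 1), (10, 1), (11, 1), (12, 1), (13, 1), (14, 1), (15, 1)]
Unfold 4 (reflect across v@1): 32 holes -> [(0, 0), (0, 1), (1, 0), (1, 1), (2, 0), (2, 1), (3, 0), (3, 1), (4, 0), (4, 1), (5, 0), (5, 1), (6, 0), (6, 1), (7, 0), (7, 1), (8, 0), (8, 1), (9, 0), (9, 1), (10, 0), (10, 1), (11, 0), (11, 1), (12, 0), (12, 1), (13, 0), (13, 1), (14, 0), (14, 1), (15, 0), (15, 1)]
Unfold 5 (reflect across v@2): 64 holes -> [(0, 0), (0, 1), (0, 2), (0, 3), (1, 0), (1, 1), (1, 2), (1, 3), (2, 0), (2, 1), (2, 2), (2, 3), (3, 0), (3, 1), (3, 2), (3, 3), (4, 0), (4, 1), (4, 2), (4, 3), (5, 0), (5, 1), (5, 2), (5, 3), (6, 0), (6, 1), (6, 2), (6, 3), (7, 0), (7, 1), (7, 2), (7, 3), (8, 0), (8, 1), (8, 2), (8, 3), (9, 0), (9, 1), (9, 2), (9, 3), (10, 0), (10, 1), (10, 2), (10, 3), (11, 0), (11, 1), (11, 2), (11, 3), (12, 0), (12, 1), (12, 2), (12, 3), (13, 0), (13, 1), (13, 2), (13, 3), (14, 0), (14, 1), (14, 2), (14, 3), (15, 0), (15, 1), (15, 2), (15, 3)]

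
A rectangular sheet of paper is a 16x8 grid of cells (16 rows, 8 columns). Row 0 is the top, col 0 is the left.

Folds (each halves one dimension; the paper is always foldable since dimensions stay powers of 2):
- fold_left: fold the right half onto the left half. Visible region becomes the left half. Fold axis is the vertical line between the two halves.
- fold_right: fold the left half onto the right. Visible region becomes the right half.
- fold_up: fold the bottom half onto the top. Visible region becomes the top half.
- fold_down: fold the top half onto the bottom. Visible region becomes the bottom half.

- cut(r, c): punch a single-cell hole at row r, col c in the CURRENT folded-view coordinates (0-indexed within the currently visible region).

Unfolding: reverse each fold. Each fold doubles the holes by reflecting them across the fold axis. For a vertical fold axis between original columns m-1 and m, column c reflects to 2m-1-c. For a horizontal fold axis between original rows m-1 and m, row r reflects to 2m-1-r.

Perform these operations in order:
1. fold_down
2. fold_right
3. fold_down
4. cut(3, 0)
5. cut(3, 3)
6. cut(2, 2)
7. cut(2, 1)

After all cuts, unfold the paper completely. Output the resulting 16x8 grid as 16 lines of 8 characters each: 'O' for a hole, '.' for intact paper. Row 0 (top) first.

Op 1 fold_down: fold axis h@8; visible region now rows[8,16) x cols[0,8) = 8x8
Op 2 fold_right: fold axis v@4; visible region now rows[8,16) x cols[4,8) = 8x4
Op 3 fold_down: fold axis h@12; visible region now rows[12,16) x cols[4,8) = 4x4
Op 4 cut(3, 0): punch at orig (15,4); cuts so far [(15, 4)]; region rows[12,16) x cols[4,8) = 4x4
Op 5 cut(3, 3): punch at orig (15,7); cuts so far [(15, 4), (15, 7)]; region rows[12,16) x cols[4,8) = 4x4
Op 6 cut(2, 2): punch at orig (14,6); cuts so far [(14, 6), (15, 4), (15, 7)]; region rows[12,16) x cols[4,8) = 4x4
Op 7 cut(2, 1): punch at orig (14,5); cuts so far [(14, 5), (14, 6), (15, 4), (15, 7)]; region rows[12,16) x cols[4,8) = 4x4
Unfold 1 (reflect across h@12): 8 holes -> [(8, 4), (8, 7), (9, 5), (9, 6), (14, 5), (14, 6), (15, 4), (15, 7)]
Unfold 2 (reflect across v@4): 16 holes -> [(8, 0), (8, 3), (8, 4), (8, 7), (9, 1), (9, 2), (9, 5), (9, 6), (14, 1), (14, 2), (14, 5), (14, 6), (15, 0), (15, 3), (15, 4), (15, 7)]
Unfold 3 (reflect across h@8): 32 holes -> [(0, 0), (0, 3), (0, 4), (0, 7), (1, 1), (1, 2), (1, 5), (1, 6), (6, 1), (6, 2), (6, 5), (6, 6), (7, 0), (7, 3), (7, 4), (7, 7), (8, 0), (8, 3), (8, 4), (8, 7), (9, 1), (9, 2), (9, 5), (9, 6), (14, 1), (14, 2), (14, 5), (14, 6), (15, 0), (15, 3), (15, 4), (15, 7)]

Answer: O..OO..O
.OO..OO.
........
........
........
........
.OO..OO.
O..OO..O
O..OO..O
.OO..OO.
........
........
........
........
.OO..OO.
O..OO..O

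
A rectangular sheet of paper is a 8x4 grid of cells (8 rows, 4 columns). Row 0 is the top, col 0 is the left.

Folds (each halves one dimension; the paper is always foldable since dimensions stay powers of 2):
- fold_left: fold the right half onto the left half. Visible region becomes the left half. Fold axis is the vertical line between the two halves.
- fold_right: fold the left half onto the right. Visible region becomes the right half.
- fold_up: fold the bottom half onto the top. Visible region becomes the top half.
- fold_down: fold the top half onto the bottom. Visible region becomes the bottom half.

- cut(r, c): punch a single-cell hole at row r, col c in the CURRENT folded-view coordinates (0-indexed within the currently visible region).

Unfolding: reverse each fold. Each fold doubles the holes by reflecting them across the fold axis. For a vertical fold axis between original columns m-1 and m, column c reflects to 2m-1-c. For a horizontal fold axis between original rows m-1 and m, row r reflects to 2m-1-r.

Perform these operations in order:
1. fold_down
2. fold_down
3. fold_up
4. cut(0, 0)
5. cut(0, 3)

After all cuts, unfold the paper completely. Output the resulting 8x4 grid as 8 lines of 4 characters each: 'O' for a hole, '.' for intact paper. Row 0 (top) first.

Op 1 fold_down: fold axis h@4; visible region now rows[4,8) x cols[0,4) = 4x4
Op 2 fold_down: fold axis h@6; visible region now rows[6,8) x cols[0,4) = 2x4
Op 3 fold_up: fold axis h@7; visible region now rows[6,7) x cols[0,4) = 1x4
Op 4 cut(0, 0): punch at orig (6,0); cuts so far [(6, 0)]; region rows[6,7) x cols[0,4) = 1x4
Op 5 cut(0, 3): punch at orig (6,3); cuts so far [(6, 0), (6, 3)]; region rows[6,7) x cols[0,4) = 1x4
Unfold 1 (reflect across h@7): 4 holes -> [(6, 0), (6, 3), (7, 0), (7, 3)]
Unfold 2 (reflect across h@6): 8 holes -> [(4, 0), (4, 3), (5, 0), (5, 3), (6, 0), (6, 3), (7, 0), (7, 3)]
Unfold 3 (reflect across h@4): 16 holes -> [(0, 0), (0, 3), (1, 0), (1, 3), (2, 0), (2, 3), (3, 0), (3, 3), (4, 0), (4, 3), (5, 0), (5, 3), (6, 0), (6, 3), (7, 0), (7, 3)]

Answer: O..O
O..O
O..O
O..O
O..O
O..O
O..O
O..O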